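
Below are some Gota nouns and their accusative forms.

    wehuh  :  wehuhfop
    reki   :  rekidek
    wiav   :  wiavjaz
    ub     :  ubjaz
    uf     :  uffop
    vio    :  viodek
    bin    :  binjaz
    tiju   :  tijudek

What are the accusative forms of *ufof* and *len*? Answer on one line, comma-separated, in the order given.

The pattern is voicing of the final sound: -fop when the stem ends in a voiceless consonant (*wehuh*, *uf*); -jaz when the stem ends in a voiced consonant (*wiav*, *ub*, *bin*); -dek when the stem ends in a vowel (*reki*, *vio*, *tiju*).
*ufof*: final sound = /f/, a voiceless consonant → -fop → *ufoffop*.
The final sound of *len* is /n/, which is a voiced consonant, so the suffix is -jaz, giving *lenjaz*.

ufoffop, lenjaz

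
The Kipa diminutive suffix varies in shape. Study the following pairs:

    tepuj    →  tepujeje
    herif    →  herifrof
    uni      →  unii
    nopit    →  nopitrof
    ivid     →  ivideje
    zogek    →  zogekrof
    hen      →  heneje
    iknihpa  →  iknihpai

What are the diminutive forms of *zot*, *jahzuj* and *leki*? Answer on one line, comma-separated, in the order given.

Looking at the final sound of each stem: -rof when the stem ends in a voiceless consonant (*herif*, *nopit*, *zogek*); -eje when the stem ends in a voiced consonant (*tepuj*, *ivid*, *hen*); -i when the stem ends in a vowel (*uni*, *iknihpa*).
The final sound of *zot* is /t/, which is a voiceless consonant, so the suffix is -rof, giving *zotrof*.
Since the final sound of *jahzuj* is /j/ (a voiced consonant), it takes -eje, giving *jahzujeje*.
Since the final sound of *leki* is /i/ (a vowel), it takes -i, giving *lekii*.

zotrof, jahzujeje, lekii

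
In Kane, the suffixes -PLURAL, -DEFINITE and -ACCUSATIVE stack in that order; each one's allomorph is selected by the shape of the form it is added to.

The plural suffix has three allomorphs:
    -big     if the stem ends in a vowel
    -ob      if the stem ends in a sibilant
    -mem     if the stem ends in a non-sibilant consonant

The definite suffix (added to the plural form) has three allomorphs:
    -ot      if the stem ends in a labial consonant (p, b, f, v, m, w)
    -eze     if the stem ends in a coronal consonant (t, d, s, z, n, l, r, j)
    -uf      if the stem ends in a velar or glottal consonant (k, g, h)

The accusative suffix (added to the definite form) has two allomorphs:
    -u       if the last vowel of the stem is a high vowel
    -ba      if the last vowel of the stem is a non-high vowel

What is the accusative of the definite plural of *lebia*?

lebiabigufu

*lebia*: final sound = /a/, a vowel → -big → *lebiabig*.
Since the final consonant of the plural form *lebiabig* is /g/ (velar/glottal), it takes -uf, giving *lebiabiguf*.
Since the last vowel of the definite form *lebiabiguf* is /u/ (a high vowel), it takes -u, giving *lebiabigufu*.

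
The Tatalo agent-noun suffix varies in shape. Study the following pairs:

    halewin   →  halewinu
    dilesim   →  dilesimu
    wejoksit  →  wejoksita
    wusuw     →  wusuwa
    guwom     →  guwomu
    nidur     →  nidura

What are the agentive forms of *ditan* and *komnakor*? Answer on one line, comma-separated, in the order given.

ditanu, komnakora

The pattern is nasality of the final consonant: -u when the stem ends in a nasal (*halewin*, *dilesim*, *guwom*); -a when the stem ends in a non-nasal consonant (*wejoksit*, *wusuw*, *nidur*).
Since the final consonant of *ditan* is /n/ (a nasal), it takes -u, giving *ditanu*.
Since the final consonant of *komnakor* is /r/ (non-nasal), it takes -a, giving *komnakora*.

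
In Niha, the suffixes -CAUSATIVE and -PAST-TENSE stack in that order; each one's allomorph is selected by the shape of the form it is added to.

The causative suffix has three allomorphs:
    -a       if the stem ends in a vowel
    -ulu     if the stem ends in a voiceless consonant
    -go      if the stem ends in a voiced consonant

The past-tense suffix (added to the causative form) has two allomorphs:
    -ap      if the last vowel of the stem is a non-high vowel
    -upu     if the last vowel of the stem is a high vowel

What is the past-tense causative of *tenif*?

Since the final sound of *tenif* is /f/ (a voiceless consonant), it takes -ulu, giving *tenifulu*.
The causative form *tenifulu* — last vowel /u/ (a high vowel) → -upu → *tenifuluupu*.

tenifuluupu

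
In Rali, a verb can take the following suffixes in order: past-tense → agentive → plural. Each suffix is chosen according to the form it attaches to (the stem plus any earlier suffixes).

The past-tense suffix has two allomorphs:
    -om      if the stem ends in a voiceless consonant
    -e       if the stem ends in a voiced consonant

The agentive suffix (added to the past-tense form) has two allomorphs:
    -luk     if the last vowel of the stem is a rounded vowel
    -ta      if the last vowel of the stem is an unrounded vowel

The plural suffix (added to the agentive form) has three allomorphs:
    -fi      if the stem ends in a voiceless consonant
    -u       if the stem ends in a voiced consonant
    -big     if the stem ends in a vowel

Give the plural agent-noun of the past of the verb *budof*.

Since the final consonant of *budof* is /f/ (voiceless), it takes -om, giving *budofom*.
Since the last vowel of the past-tense form *budofom* is /o/ (a rounded vowel), it takes -luk, giving *budofomluk*.
Since the final sound of the agentive form *budofomluk* is /k/ (a voiceless consonant), it takes -fi, giving *budofomlukfi*.

budofomlukfi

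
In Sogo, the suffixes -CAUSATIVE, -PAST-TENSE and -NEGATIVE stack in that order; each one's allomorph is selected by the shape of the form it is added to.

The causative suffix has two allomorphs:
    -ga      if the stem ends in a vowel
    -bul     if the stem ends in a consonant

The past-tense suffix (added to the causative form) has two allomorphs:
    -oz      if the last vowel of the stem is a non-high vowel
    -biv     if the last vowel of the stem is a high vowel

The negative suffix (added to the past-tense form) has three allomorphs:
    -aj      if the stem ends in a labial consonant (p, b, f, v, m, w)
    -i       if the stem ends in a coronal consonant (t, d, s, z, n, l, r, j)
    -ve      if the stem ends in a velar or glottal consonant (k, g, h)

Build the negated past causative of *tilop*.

*tilop*: final sound = /p/, a consonant → -bul → *tilopbul*.
The causative form *tilopbul* — last vowel /u/ (a high vowel) → -biv → *tilopbulbiv*.
The past-tense form *tilopbulbiv* — final consonant /v/ (labial) → -aj → *tilopbulbivaj*.

tilopbulbivaj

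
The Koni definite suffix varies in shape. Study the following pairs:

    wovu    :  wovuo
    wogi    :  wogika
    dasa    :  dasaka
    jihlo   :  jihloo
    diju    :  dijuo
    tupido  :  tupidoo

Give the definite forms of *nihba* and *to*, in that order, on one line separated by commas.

nihbaka, too

The suffix is conditioned by the last vowel: -o when the last vowel of the stem is a rounded vowel (*wovu*, *jihlo*, *diju*, *tupido*); -ka when the last vowel of the stem is an unrounded vowel (*wogi*, *dasa*).
The last vowel of *nihba* is /a/, which is an unrounded vowel, so the suffix is -ka, giving *nihbaka*.
*to*: last vowel = /o/, a rounded vowel → -o → *too*.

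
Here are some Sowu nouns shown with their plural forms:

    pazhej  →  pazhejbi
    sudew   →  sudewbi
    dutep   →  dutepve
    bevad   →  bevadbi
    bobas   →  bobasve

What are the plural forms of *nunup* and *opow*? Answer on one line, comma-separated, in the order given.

nunupve, opowbi

The suffix is conditioned by the final consonant: -ve when the stem ends in a voiceless consonant (*dutep*, *bobas*); -bi when the stem ends in a voiced consonant (*pazhej*, *sudew*, *bevad*).
*nunup*: final consonant = /p/, voiceless → -ve → *nunupve*.
*opow* — final consonant /w/ (voiced) → -bi → *opowbi*.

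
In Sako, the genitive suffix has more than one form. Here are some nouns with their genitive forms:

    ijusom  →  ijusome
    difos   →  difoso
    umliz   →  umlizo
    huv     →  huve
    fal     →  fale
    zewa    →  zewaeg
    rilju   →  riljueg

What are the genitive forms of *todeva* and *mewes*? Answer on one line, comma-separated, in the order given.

todevaeg, meweso

The alternation tracks the final sound of the stem — -o when the stem ends in a sibilant (*difos*, *umliz*); -e when the stem ends in a non-sibilant consonant (*ijusom*, *huv*, *fal*); -eg when the stem ends in a vowel (*zewa*, *rilju*).
The final sound of *todeva* is /a/, which is a vowel, so the suffix is -eg, giving *todevaeg*.
*mewes* — final sound /s/ (a sibilant) → -o → *meweso*.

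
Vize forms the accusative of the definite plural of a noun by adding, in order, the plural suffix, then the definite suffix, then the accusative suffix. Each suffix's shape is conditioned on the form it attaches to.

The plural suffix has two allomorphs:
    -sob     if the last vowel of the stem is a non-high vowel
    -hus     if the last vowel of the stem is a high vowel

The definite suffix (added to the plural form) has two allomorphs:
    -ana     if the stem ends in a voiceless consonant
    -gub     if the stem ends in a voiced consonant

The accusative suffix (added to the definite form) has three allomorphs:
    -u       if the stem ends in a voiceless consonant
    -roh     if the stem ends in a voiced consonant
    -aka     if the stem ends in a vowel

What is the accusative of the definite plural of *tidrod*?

tidrodsobgubroh

*tidrod* — last vowel /o/ (a non-high vowel) → -sob → *tidrodsob*.
The plural form *tidrodsob* — final consonant /b/ (voiced) → -gub → *tidrodsobgub*.
The final sound of the definite form *tidrodsobgub* is /b/, which is a voiced consonant, so the accusative suffix is -roh, giving *tidrodsobgubroh*.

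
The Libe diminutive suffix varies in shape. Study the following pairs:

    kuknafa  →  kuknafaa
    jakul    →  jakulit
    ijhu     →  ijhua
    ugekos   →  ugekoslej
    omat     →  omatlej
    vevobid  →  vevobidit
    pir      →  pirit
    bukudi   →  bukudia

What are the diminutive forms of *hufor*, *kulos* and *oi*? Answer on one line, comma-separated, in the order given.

huforit, kuloslej, oia

The pattern is voicing of the final sound: -lej when the stem ends in a voiceless consonant (*ugekos*, *omat*); -it when the stem ends in a voiced consonant (*jakul*, *vevobid*, *pir*); -a when the stem ends in a vowel (*kuknafa*, *ijhu*, *bukudi*).
*hufor*: final sound = /r/, a voiced consonant → -it → *huforit*.
*kulos* — final sound /s/ (a voiceless consonant) → -lej → *kuloslej*.
*oi*: final sound = /i/, a vowel → -a → *oia*.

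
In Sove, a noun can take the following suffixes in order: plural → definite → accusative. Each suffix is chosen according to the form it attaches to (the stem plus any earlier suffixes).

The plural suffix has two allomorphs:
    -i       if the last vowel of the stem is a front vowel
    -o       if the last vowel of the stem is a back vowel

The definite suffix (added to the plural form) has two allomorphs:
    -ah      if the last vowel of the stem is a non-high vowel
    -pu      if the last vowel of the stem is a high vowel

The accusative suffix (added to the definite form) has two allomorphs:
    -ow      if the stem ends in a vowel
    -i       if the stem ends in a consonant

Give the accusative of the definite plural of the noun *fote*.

*fote*: last vowel = /e/, a front vowel → -i → *fotei*.
The plural form *fotei*: last vowel = /i/, a high vowel → -pu → *foteipu*.
The definite form *foteipu* — final sound /u/ (a vowel) → -ow → *foteipuow*.

foteipuow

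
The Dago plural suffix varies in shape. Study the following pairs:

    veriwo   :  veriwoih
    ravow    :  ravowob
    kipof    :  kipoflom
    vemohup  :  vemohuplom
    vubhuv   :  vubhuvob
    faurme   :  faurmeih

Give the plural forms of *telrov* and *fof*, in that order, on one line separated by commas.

telrovob, foflom

The pattern is voicing of the final sound: -lom when the stem ends in a voiceless consonant (*kipof*, *vemohup*); -ob when the stem ends in a voiced consonant (*ravow*, *vubhuv*); -ih when the stem ends in a vowel (*veriwo*, *faurme*).
Since the final sound of *telrov* is /v/ (a voiced consonant), it takes -ob, giving *telrovob*.
The final sound of *fof* is /f/, which is a voiceless consonant, so the suffix is -lom, giving *foflom*.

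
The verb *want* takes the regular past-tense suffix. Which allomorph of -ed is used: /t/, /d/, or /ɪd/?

/ɪd/

The stem *want* ends in /t/ or /d/.
The -ed suffix is realized as /ɪd/ after /t, d/; as /t/ after other voiceless consonants; and as /d/ after other voiced sounds.
So -ed on *want* is pronounced /ɪd/.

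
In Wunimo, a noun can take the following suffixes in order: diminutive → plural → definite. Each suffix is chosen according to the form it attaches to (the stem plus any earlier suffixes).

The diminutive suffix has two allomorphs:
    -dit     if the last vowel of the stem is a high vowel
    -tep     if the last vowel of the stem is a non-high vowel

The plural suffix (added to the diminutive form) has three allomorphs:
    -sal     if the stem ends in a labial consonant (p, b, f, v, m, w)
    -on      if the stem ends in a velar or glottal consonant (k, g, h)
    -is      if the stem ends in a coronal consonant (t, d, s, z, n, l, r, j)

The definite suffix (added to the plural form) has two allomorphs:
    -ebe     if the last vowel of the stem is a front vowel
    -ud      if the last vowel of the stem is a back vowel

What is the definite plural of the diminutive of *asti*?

Since the last vowel of *asti* is /i/ (a high vowel), it takes -dit, giving *astidit*.
The diminutive form *astidit* — final consonant /t/ (coronal) → -is → *astiditis*.
Since the last vowel of the plural form *astiditis* is /i/ (a front vowel), it takes -ebe, giving *astiditisebe*.

astiditisebe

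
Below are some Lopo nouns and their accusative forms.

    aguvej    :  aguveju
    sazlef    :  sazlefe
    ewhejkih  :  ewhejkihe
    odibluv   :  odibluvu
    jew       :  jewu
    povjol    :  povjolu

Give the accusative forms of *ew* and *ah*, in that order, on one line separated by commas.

The pattern is voicing of the final consonant: -e when the stem ends in a voiceless consonant (*sazlef*, *ewhejkih*); -u when the stem ends in a voiced consonant (*aguvej*, *odibluv*, *jew*, *povjol*).
The final consonant of *ew* is /w/, which is voiced, so the suffix is -u, giving *ewu*.
The final consonant of *ah* is /h/, which is voiceless, so the suffix is -e, giving *ahe*.

ewu, ahe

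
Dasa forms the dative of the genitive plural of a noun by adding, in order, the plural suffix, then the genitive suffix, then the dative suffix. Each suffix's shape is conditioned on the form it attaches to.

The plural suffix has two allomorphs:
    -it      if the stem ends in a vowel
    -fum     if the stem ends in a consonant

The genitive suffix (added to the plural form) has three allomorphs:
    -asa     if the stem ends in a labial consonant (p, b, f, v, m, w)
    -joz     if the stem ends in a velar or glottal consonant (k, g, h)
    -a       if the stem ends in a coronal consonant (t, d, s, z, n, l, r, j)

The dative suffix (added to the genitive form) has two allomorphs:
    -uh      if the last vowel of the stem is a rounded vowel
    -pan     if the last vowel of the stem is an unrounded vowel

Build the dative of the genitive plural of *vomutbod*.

*vomutbod*: final sound = /d/, a consonant → -fum → *vomutbodfum*.
The plural form *vomutbodfum* — final consonant /m/ (labial) → -asa → *vomutbodfumasa*.
Since the last vowel of the genitive form *vomutbodfumasa* is /a/ (an unrounded vowel), it takes -pan, giving *vomutbodfumasapan*.

vomutbodfumasapan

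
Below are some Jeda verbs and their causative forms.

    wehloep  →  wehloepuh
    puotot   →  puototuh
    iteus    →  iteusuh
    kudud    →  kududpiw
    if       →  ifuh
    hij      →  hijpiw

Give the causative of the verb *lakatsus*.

The alternation tracks the final consonant of the stem — -uh when the stem ends in a voiceless consonant (*wehloep*, *puotot*, *iteus*, *if*); -piw when the stem ends in a voiced consonant (*kudud*, *hij*).
Since the final consonant of *lakatsus* is /s/ (voiceless), it takes -uh, giving *lakatsusuh*.

lakatsusuh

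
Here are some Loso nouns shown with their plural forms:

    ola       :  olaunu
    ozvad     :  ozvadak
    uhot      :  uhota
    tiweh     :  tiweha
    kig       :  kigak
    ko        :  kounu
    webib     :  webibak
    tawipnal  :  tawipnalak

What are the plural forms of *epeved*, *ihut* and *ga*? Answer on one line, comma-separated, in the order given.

epevedak, ihuta, gaunu

Looking at the final sound of each stem: -a when the stem ends in a voiceless consonant (*uhot*, *tiweh*); -ak when the stem ends in a voiced consonant (*ozvad*, *kig*, *webib*, *tawipnal*); -unu when the stem ends in a vowel (*ola*, *ko*).
Since the final sound of *epeved* is /d/ (a voiced consonant), it takes -ak, giving *epevedak*.
*ihut*: final sound = /t/, a voiceless consonant → -a → *ihuta*.
*ga*: final sound = /a/, a vowel → -unu → *gaunu*.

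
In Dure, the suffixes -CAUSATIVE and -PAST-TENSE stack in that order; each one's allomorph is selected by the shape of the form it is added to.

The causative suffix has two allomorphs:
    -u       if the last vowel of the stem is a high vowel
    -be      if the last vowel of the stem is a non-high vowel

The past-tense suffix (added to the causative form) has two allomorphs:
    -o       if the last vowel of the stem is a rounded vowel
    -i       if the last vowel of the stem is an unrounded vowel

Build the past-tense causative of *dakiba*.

*dakiba* — last vowel /a/ (a non-high vowel) → -be → *dakibabe*.
The last vowel of the causative form *dakibabe* is /e/, which is an unrounded vowel, so the past-tense suffix is -i, giving *dakibabei*.

dakibabei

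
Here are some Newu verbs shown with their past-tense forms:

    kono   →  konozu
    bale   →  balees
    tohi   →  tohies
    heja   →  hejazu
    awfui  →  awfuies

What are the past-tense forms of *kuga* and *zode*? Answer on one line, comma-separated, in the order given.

kugazu, zodees

The suffix is conditioned by the last vowel: -es when the last vowel of the stem is a front vowel (*bale*, *tohi*, *awfui*); -zu when the last vowel of the stem is a back vowel (*kono*, *heja*).
*kuga* — last vowel /a/ (a back vowel) → -zu → *kugazu*.
*zode*: last vowel = /e/, a front vowel → -es → *zodees*.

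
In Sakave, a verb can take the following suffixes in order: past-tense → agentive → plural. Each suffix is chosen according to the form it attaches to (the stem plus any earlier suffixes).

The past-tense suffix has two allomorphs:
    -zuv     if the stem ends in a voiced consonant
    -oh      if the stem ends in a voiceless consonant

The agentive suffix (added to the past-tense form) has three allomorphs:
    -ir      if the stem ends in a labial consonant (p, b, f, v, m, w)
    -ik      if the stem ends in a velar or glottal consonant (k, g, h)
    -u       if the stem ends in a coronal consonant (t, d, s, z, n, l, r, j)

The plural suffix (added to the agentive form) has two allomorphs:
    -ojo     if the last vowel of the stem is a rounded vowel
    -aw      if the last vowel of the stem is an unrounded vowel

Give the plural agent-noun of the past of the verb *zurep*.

Since the final consonant of *zurep* is /p/ (voiceless), it takes -oh, giving *zurepoh*.
The past-tense form *zurepoh*: final consonant = /h/, velar/glottal → -ik → *zurepohik*.
The last vowel of the agentive form *zurepohik* is /i/, which is an unrounded vowel, so the plural suffix is -aw, giving *zurepohikaw*.

zurepohikaw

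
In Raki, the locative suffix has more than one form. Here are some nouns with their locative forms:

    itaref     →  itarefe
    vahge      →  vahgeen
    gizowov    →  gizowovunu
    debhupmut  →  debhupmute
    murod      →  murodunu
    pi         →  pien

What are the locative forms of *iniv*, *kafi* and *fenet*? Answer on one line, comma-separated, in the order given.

The suffix is conditioned by the final sound: -e when the stem ends in a voiceless consonant (*itaref*, *debhupmut*); -unu when the stem ends in a voiced consonant (*gizowov*, *murod*); -en when the stem ends in a vowel (*vahge*, *pi*).
Since the final sound of *iniv* is /v/ (a voiced consonant), it takes -unu, giving *inivunu*.
The final sound of *kafi* is /i/, which is a vowel, so the suffix is -en, giving *kafien*.
*fenet* — final sound /t/ (a voiceless consonant) → -e → *fenete*.

inivunu, kafien, fenete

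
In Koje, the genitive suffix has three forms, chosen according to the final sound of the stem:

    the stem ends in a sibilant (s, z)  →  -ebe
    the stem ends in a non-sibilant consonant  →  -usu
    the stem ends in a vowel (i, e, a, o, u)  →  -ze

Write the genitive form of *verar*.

verarusu

Since the final sound of *verar* is /r/ (a non-sibilant consonant), it takes -usu, giving *verarusu*.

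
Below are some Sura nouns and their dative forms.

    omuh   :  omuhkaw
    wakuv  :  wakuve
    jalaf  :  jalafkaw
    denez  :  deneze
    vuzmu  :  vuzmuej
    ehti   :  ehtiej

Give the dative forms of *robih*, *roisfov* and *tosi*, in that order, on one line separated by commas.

The suffix is conditioned by the final sound: -kaw when the stem ends in a voiceless consonant (*omuh*, *jalaf*); -e when the stem ends in a voiced consonant (*wakuv*, *denez*); -ej when the stem ends in a vowel (*vuzmu*, *ehti*).
The final sound of *robih* is /h/, which is a voiceless consonant, so the suffix is -kaw, giving *robihkaw*.
The final sound of *roisfov* is /v/, which is a voiced consonant, so the suffix is -e, giving *roisfove*.
The final sound of *tosi* is /i/, which is a vowel, so the suffix is -ej, giving *tosiej*.

robihkaw, roisfove, tosiej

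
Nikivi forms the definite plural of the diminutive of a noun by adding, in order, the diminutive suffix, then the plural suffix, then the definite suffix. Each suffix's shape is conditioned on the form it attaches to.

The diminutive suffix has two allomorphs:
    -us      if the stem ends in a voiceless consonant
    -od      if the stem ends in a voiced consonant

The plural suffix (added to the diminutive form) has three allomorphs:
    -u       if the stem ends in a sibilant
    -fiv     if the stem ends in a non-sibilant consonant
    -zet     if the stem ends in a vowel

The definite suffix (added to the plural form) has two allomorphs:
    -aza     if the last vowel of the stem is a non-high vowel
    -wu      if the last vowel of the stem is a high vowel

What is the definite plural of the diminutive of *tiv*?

The final consonant of *tiv* is /v/, which is voiced, so the diminutive suffix is -od, giving *tivod*.
Since the final sound of the diminutive form *tivod* is /d/ (a non-sibilant consonant), it takes -fiv, giving *tivodfiv*.
Since the last vowel of the plural form *tivodfiv* is /i/ (a high vowel), it takes -wu, giving *tivodfivwu*.

tivodfivwu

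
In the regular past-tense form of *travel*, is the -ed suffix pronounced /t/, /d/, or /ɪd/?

/d/

The stem *travel* ends in a voiced sound other than /d/.
The -ed suffix is realized as /ɪd/ after /t, d/; as /t/ after other voiceless consonants; and as /d/ after other voiced sounds.
So -ed on *travel* is pronounced /d/.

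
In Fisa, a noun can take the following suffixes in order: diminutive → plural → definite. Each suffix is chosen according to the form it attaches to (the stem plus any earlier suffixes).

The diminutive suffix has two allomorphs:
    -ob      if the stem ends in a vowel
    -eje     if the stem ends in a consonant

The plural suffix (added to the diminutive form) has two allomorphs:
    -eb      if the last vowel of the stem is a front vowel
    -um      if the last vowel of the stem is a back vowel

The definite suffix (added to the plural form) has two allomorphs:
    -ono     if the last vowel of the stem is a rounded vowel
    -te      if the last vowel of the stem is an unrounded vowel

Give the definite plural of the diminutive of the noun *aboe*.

Since the final sound of *aboe* is /e/ (a vowel), it takes -ob, giving *aboeob*.
Since the last vowel of the diminutive form *aboeob* is /o/ (a back vowel), it takes -um, giving *aboeobum*.
Since the last vowel of the plural form *aboeobum* is /u/ (a rounded vowel), it takes -ono, giving *aboeobumono*.

aboeobumono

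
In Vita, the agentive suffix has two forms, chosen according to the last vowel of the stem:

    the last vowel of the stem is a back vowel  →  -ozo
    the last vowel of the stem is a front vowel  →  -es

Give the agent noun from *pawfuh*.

Since the last vowel of *pawfuh* is /u/ (a back vowel), it takes -ozo, giving *pawfuhozo*.

pawfuhozo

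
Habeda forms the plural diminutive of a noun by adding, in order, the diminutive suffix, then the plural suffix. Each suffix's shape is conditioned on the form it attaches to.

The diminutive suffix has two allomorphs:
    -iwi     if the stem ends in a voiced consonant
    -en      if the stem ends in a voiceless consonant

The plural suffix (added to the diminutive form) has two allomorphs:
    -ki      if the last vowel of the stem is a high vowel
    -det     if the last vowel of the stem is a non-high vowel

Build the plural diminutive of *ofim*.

ofimiwiki

*ofim*: final consonant = /m/, voiced → -iwi → *ofimiwi*.
Since the last vowel of the diminutive form *ofimiwi* is /i/ (a high vowel), it takes -ki, giving *ofimiwiki*.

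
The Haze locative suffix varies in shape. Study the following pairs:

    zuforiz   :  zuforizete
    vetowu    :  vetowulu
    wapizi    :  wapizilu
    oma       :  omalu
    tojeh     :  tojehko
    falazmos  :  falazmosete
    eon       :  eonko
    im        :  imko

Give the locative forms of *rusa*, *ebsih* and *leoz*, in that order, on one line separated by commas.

The suffix is conditioned by the final sound: -ete when the stem ends in a sibilant (*zuforiz*, *falazmos*); -ko when the stem ends in a non-sibilant consonant (*tojeh*, *eon*, *im*); -lu when the stem ends in a vowel (*vetowu*, *wapizi*, *oma*).
The final sound of *rusa* is /a/, which is a vowel, so the suffix is -lu, giving *rusalu*.
*ebsih*: final sound = /h/, a non-sibilant consonant → -ko → *ebsihko*.
*leoz*: final sound = /z/, a sibilant → -ete → *leozete*.

rusalu, ebsihko, leozete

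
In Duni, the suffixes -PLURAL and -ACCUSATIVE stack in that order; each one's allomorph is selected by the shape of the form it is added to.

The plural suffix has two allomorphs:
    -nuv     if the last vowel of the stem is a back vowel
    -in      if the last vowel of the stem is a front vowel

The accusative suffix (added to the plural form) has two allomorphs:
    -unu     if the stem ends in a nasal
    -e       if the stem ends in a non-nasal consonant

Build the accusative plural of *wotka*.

wotkanuve

Since the last vowel of *wotka* is /a/ (a back vowel), it takes -nuv, giving *wotkanuv*.
Since the final consonant of the plural form *wotkanuv* is /v/ (non-nasal), it takes -e, giving *wotkanuve*.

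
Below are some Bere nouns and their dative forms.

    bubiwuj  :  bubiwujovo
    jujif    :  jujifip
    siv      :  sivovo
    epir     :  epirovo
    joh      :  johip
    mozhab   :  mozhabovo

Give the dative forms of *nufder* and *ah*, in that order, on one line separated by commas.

nufderovo, ahip

The suffix is conditioned by the final consonant: -ip when the stem ends in a voiceless consonant (*jujif*, *joh*); -ovo when the stem ends in a voiced consonant (*bubiwuj*, *siv*, *epir*, *mozhab*).
The final consonant of *nufder* is /r/, which is voiced, so the suffix is -ovo, giving *nufderovo*.
The final consonant of *ah* is /h/, which is voiceless, so the suffix is -ip, giving *ahip*.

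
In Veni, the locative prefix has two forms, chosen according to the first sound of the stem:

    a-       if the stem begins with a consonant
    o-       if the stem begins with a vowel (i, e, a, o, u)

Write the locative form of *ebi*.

*ebi* — first sound /e/ (a vowel) → o- → *oebi*.

oebi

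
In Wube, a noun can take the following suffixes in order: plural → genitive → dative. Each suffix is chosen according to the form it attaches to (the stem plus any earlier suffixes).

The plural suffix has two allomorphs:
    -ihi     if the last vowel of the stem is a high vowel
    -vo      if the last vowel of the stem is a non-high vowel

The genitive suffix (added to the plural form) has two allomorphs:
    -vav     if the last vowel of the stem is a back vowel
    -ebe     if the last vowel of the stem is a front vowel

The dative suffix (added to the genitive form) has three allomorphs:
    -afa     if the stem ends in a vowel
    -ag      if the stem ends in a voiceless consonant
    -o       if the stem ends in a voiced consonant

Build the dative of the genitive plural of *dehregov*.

Since the last vowel of *dehregov* is /o/ (a non-high vowel), it takes -vo, giving *dehregovvo*.
The plural form *dehregovvo*: last vowel = /o/, a back vowel → -vav → *dehregovvovav*.
The final sound of the genitive form *dehregovvovav* is /v/, which is a voiced consonant, so the dative suffix is -o, giving *dehregovvovavo*.

dehregovvovavo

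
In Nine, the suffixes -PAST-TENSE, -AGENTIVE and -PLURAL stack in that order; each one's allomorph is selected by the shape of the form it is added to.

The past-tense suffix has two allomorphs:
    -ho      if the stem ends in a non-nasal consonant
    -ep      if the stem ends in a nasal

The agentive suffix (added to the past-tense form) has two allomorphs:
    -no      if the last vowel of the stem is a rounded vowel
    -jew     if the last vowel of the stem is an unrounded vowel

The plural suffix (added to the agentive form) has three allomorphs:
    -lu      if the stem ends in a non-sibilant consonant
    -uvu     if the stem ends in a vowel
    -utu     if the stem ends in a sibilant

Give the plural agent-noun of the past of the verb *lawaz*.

lawazhonouvu

*lawaz* — final consonant /z/ (non-nasal) → -ho → *lawazho*.
Since the last vowel of the past-tense form *lawazho* is /o/ (a rounded vowel), it takes -no, giving *lawazhono*.
The agentive form *lawazhono*: final sound = /o/, a vowel → -uvu → *lawazhonouvu*.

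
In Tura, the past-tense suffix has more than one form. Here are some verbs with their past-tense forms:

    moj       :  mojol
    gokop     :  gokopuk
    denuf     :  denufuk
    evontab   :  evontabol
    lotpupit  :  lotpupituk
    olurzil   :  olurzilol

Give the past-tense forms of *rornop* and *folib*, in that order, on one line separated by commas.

rornopuk, folibol

Looking at the final consonant of each stem: -uk when the stem ends in a voiceless consonant (*gokop*, *denuf*, *lotpupit*); -ol when the stem ends in a voiced consonant (*moj*, *evontab*, *olurzil*).
*rornop* — final consonant /p/ (voiceless) → -uk → *rornopuk*.
*folib* — final consonant /b/ (voiced) → -ol → *folibol*.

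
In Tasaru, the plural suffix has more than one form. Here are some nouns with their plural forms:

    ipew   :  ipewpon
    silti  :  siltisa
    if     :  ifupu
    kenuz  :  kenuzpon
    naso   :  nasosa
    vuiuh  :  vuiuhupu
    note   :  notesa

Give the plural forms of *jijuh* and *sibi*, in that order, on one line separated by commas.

jijuhupu, sibisa

The pattern is voicing of the final sound: -upu when the stem ends in a voiceless consonant (*if*, *vuiuh*); -pon when the stem ends in a voiced consonant (*ipew*, *kenuz*); -sa when the stem ends in a vowel (*silti*, *naso*, *note*).
Since the final sound of *jijuh* is /h/ (a voiceless consonant), it takes -upu, giving *jijuhupu*.
*sibi*: final sound = /i/, a vowel → -sa → *sibisa*.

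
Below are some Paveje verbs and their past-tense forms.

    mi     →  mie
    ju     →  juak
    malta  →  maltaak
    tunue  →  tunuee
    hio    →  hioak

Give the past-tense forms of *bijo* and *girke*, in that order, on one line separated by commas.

bijoak, girkee

The alternation tracks the last vowel of the stem — -e when the last vowel of the stem is a front vowel (*mi*, *tunue*); -ak when the last vowel of the stem is a back vowel (*ju*, *malta*, *hio*).
*bijo*: last vowel = /o/, a back vowel → -ak → *bijoak*.
Since the last vowel of *girke* is /e/ (a front vowel), it takes -e, giving *girkee*.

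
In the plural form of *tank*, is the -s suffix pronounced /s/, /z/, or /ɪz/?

/s/

The stem *tank* ends in a voiceless non-sibilant consonant.
The plural suffix surfaces as /ɪz/ after sibilants, /s/ after other voiceless consonants, and /z/ after other voiced sounds.
So the plural -s on *tank* is pronounced /s/.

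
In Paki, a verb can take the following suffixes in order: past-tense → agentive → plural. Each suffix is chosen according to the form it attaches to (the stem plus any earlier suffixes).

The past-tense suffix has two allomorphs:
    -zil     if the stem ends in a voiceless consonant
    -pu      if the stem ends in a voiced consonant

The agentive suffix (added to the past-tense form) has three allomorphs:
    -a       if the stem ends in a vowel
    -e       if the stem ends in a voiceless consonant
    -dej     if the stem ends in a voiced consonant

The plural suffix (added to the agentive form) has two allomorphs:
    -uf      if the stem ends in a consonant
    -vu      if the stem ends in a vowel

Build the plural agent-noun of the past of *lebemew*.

lebemewpuavu

*lebemew* — final consonant /w/ (voiced) → -pu → *lebemewpu*.
Since the final sound of the past-tense form *lebemewpu* is /u/ (a vowel), it takes -a, giving *lebemewpua*.
The agentive form *lebemewpua* — final sound /a/ (a vowel) → -vu → *lebemewpuavu*.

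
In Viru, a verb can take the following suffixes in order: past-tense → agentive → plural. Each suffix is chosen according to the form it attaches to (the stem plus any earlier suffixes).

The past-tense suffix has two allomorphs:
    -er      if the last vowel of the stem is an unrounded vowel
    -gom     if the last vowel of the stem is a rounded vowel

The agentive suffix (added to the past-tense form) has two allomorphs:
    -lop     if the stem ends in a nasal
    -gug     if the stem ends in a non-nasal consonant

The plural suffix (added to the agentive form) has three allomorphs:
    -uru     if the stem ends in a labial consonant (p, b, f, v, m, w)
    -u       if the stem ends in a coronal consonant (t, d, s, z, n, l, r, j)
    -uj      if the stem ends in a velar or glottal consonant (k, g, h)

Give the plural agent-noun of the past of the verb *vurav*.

vuraverguguj

The last vowel of *vurav* is /a/, which is an unrounded vowel, so the past-tense suffix is -er, giving *vuraver*.
The past-tense form *vuraver*: final consonant = /r/, non-nasal → -gug → *vuravergug*.
The final consonant of the agentive form *vuravergug* is /g/, which is velar/glottal, so the plural suffix is -uj, giving *vuraverguguj*.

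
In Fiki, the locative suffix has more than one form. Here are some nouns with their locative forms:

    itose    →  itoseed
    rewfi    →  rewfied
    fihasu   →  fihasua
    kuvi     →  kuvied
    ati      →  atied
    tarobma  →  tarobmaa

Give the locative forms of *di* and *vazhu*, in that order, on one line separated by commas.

died, vazhua

The alternation tracks the last vowel of the stem — -ed when the last vowel of the stem is a front vowel (*itose*, *rewfi*, *kuvi*, *ati*); -a when the last vowel of the stem is a back vowel (*fihasu*, *tarobma*).
Since the last vowel of *di* is /i/ (a front vowel), it takes -ed, giving *died*.
*vazhu* — last vowel /u/ (a back vowel) → -a → *vazhua*.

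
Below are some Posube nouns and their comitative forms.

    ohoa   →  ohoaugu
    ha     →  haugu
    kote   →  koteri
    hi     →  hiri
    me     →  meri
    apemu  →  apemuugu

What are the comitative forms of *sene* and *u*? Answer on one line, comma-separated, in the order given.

seneri, uugu

Looking at the last vowel of each stem: -ri when the last vowel of the stem is a front vowel (*kote*, *hi*, *me*); -ugu when the last vowel of the stem is a back vowel (*ohoa*, *ha*, *apemu*).
*sene*: last vowel = /e/, a front vowel → -ri → *seneri*.
*u* — last vowel /u/ (a back vowel) → -ugu → *uugu*.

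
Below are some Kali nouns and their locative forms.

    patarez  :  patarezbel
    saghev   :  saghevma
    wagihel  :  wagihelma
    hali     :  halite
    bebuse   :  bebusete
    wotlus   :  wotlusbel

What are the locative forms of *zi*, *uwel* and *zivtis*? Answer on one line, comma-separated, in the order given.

The pattern is sibilance of the final sound: -bel when the stem ends in a sibilant (*patarez*, *wotlus*); -ma when the stem ends in a non-sibilant consonant (*saghev*, *wagihel*); -te when the stem ends in a vowel (*hali*, *bebuse*).
*zi* — final sound /i/ (a vowel) → -te → *zite*.
*uwel* — final sound /l/ (a non-sibilant consonant) → -ma → *uwelma*.
Since the final sound of *zivtis* is /s/ (a sibilant), it takes -bel, giving *zivtisbel*.

zite, uwelma, zivtisbel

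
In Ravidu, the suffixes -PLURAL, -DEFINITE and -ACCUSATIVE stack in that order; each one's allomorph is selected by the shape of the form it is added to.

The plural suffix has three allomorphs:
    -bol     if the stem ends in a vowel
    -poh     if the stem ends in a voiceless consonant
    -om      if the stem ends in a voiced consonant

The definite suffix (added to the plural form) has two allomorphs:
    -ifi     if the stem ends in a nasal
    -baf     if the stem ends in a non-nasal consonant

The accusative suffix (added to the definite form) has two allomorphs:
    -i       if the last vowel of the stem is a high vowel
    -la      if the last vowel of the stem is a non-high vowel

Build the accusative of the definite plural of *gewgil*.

The final sound of *gewgil* is /l/, which is a voiced consonant, so the plural suffix is -om, giving *gewgilom*.
The plural form *gewgilom* — final consonant /m/ (a nasal) → -ifi → *gewgilomifi*.
The definite form *gewgilomifi*: last vowel = /i/, a high vowel → -i → *gewgilomifii*.

gewgilomifii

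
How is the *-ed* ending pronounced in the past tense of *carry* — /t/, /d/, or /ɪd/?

The stem *carry* ends in a voiced sound other than /d/.
The -ed suffix is realized as /ɪd/ after /t, d/; as /t/ after other voiceless consonants; and as /d/ after other voiced sounds.
So -ed on *carry* is pronounced /d/.

/d/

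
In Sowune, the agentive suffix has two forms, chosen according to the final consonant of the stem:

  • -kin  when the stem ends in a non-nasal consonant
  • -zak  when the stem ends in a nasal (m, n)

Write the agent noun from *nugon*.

nugonzak

*nugon*: final consonant = /n/, a nasal → -zak → *nugonzak*.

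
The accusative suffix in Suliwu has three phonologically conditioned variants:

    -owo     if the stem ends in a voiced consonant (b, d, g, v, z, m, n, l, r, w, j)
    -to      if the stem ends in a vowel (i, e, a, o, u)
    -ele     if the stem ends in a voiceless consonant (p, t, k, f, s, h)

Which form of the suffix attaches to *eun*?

*eun*: final sound = /n/, a voiced consonant → -owo.

-owo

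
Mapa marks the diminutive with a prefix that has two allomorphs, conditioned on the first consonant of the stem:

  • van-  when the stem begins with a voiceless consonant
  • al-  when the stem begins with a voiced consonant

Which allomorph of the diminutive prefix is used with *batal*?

Since the first consonant of *batal* is /b/ (voiced), it takes al-.

al-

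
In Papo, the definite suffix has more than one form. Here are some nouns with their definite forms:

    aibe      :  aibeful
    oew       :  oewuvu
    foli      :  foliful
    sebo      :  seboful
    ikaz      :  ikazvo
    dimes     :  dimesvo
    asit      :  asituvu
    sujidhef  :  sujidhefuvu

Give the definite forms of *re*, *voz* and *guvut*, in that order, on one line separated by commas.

reful, vozvo, guvutuvu

The alternation tracks the final sound of the stem — -vo when the stem ends in a sibilant (*ikaz*, *dimes*); -uvu when the stem ends in a non-sibilant consonant (*oew*, *asit*, *sujidhef*); -ful when the stem ends in a vowel (*aibe*, *foli*, *sebo*).
*re* — final sound /e/ (a vowel) → -ful → *reful*.
*voz* — final sound /z/ (a sibilant) → -vo → *vozvo*.
*guvut* — final sound /t/ (a non-sibilant consonant) → -uvu → *guvutuvu*.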